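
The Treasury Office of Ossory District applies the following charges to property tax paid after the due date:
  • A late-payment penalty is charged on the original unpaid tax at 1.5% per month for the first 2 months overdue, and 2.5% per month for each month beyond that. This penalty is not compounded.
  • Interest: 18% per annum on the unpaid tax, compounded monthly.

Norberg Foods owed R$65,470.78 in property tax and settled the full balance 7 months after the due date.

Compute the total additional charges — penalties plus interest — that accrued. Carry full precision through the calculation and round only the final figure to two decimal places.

R$17,339.60

Penalty, months 1–2: 2 × 1.5% × R$65,470.78 = R$1,964.12…
Penalty, months 3–7: 5 × 2.5% × R$65,470.78 = R$8,183.85…
Interest (18%/yr ÷ 12 = 1.5%/month): R$65,470.78 × ((1 + 0.015)^7 − 1) = R$7,191.6321…
Penalties + interest = R$10,147.9709 + R$7,191.6321… = R$17,339.60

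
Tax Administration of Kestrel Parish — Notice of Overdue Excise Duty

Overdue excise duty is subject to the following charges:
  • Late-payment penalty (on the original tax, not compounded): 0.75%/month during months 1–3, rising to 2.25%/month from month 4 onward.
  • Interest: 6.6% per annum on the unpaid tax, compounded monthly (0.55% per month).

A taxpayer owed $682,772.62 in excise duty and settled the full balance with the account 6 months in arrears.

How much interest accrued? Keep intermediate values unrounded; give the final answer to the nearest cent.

$22,843.59

Interest: $682,772.62 × ((1 + 0.0055)^6 − 1) = $682,772.62 × 0.0334571… = $22,843.5859…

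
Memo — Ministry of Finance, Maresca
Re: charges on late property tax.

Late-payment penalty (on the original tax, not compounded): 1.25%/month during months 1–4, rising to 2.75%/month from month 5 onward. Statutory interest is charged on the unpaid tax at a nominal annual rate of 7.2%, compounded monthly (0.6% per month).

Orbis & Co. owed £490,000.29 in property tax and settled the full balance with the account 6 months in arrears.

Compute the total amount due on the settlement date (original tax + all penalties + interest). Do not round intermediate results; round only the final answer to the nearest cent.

Penalty, months 1–4: 4 × 1.25% × £490,000.29 = £24,500.01…
Penalty, months 5–6: 2 × 2.75% × £490,000.29 = £26,950.02…
Interest: £490,000.29 × ((1 + 0.006)^6 − 1) = £490,000.29 × 0.0365443… = £17,906.7369…
Total = £490,000.29 + £51,450.0305… + £17,906.7369… = £559,357.06

£559,357.06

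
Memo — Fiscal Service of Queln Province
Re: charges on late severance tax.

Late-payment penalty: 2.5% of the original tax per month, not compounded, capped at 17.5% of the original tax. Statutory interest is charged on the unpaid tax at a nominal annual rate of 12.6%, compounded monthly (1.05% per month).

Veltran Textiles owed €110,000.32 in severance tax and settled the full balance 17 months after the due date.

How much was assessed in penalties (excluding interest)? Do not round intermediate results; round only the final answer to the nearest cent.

Penalty (uncapped): 17 × 2.5% × €110,000.32 = €46,750.14…; cap = 17.5% × €110,000.32 = €19,250.06… → penalty = €19,250.06…

€19,250.06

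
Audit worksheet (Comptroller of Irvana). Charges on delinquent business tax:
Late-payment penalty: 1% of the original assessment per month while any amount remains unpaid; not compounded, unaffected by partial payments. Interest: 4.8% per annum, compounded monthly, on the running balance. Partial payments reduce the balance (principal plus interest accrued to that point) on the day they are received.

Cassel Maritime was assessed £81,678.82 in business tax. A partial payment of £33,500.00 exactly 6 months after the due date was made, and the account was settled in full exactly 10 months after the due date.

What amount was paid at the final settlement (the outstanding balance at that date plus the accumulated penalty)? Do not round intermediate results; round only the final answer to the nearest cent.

Monthly rate = 4.8% ÷ 12 = 0.4%
Balance at month 6: £81,678.8200 × (1 + 0.004)^6 = £83,658.8195…
After £33,500.00 payment: £83,658.8195… − £33,500.00 = £50,158.8195…
Balance at month 10: £50,158.8195… × (1 + 0.004)^4 = £50,966.1887…
Penalty: 10 × 1% × £81,678.82 = £8,167.88…
Final settlement = outstanding balance + penalty = £50,966.1887… + £8,167.88… = £59,134.07

£59,134.07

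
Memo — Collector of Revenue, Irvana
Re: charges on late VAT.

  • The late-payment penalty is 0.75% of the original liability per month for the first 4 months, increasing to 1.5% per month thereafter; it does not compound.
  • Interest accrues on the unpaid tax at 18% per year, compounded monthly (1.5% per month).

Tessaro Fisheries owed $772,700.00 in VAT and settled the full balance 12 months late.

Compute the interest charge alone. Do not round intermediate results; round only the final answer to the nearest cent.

Interest: $772,700.00 × ((1 + 0.015)^12 − 1) = $772,700.00 × 0.1956182… = $151,154.1611…

$151,154.16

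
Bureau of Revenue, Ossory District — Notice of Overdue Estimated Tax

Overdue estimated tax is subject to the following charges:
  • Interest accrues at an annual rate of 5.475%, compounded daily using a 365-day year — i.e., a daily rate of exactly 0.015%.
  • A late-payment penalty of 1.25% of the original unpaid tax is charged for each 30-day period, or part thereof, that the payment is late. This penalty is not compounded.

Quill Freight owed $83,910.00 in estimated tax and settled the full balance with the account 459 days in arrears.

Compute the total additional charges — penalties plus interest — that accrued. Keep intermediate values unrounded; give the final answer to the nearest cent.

Penalty periods: ⌈459/30⌉ = 16; penalty = 16 × 1.25% × $83,910.00 = $16,782.00
Interest: $83,910.00 × ((1 + 0.00015)^459 − 1) = $83,910.00 × 0.07126997… = $5,980.2636…
Penalties + interest = $16,782.0000 + $5,980.2636… = $22,762.26

$22,762.26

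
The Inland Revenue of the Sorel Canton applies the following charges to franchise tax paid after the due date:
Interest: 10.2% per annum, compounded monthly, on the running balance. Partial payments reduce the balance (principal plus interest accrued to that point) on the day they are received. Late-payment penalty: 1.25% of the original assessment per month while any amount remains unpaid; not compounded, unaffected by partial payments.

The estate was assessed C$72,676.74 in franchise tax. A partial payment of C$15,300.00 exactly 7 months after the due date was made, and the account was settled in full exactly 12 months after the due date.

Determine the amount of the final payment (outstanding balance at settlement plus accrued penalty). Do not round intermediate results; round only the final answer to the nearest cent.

Monthly rate = 10.2% ÷ 12 = 0.85%
Balance at month 7: C$72,676.7400 × (1 + 0.0085)^7 = C$77,112.8503…
After C$15,300.00 payment: C$77,112.8503… − C$15,300.00 = C$61,812.8503…
Balance at month 12: C$61,812.8503… × (1 + 0.0085)^5 = C$64,484.9374…
Penalty: 12 × 1.25% × C$72,676.74 = C$10,901.51…
Final settlement = outstanding balance + penalty = C$64,484.9374… + C$10,901.51… = C$75,386.45

C$75,386.45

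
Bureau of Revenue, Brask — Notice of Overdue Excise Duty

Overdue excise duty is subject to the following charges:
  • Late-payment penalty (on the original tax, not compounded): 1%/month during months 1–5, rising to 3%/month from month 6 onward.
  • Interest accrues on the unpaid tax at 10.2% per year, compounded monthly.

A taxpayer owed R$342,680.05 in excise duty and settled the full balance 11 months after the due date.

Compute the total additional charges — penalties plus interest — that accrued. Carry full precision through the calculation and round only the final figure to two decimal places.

Penalty, months 1–5: 5 × 1% × R$342,680.05 = R$17,134.00…
Penalty, months 6–11: 6 × 3% × R$342,680.05 = R$61,682.41…
Interest (10.2%/yr ÷ 12 = 0.85%/month): R$342,680.05 × ((1 + 0.0085)^11 − 1) = R$33,437.6309…
Penalties + interest = R$78,816.4115 + R$33,437.6309… = R$112,254.04

R$112,254.04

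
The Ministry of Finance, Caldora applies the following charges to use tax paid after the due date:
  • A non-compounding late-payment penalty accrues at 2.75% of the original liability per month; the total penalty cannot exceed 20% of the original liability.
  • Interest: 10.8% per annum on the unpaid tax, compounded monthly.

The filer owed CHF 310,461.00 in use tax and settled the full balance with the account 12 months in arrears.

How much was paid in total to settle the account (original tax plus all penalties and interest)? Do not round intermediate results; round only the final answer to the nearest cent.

CHF 407,793.53

Penalty (uncapped): 12 × 2.75% × CHF 310,461.00 = CHF 102,452.13; cap = 20% × CHF 310,461.00 = CHF 62,092.20 → penalty = CHF 62,092.20
Interest (10.8%/yr ÷ 12 = 0.9%/month): CHF 310,461.00 × ((1 + 0.009)^12 − 1) = CHF 35,240.3272…
Total = CHF 310,461.00 + CHF 62,092.2000 + CHF 35,240.3272… = CHF 407,793.53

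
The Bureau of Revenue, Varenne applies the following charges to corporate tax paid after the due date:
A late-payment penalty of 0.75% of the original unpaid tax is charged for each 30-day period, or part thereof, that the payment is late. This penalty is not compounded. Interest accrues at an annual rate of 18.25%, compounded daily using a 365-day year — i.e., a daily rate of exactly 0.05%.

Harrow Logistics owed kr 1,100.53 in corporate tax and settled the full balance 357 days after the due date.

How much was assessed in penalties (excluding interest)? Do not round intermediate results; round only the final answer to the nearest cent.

Penalty periods: ⌈357/30⌉ = 12; penalty = 12 × 0.75% × kr 1,100.53 = kr 99.05…

kr 99.05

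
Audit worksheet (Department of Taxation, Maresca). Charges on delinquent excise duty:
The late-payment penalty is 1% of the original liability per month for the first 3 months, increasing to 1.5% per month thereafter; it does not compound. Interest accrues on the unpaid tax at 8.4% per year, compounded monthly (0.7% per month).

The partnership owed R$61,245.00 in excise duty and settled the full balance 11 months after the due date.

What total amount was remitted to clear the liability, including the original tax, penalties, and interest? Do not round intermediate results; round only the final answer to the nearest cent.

Penalty, months 1–3: 3 × 1% × R$61,245.00 = R$1,837.35
Penalty, months 4–11: 8 × 1.5% × R$61,245.00 = R$7,349.40
Interest: R$61,245.00 × ((1 + 0.007)^11 − 1) = R$61,245.00 × 0.0797524… = R$4,884.4354…
Total = R$61,245.00 + R$9,186.7500 + R$4,884.4354… = R$75,316.19

R$75,316.19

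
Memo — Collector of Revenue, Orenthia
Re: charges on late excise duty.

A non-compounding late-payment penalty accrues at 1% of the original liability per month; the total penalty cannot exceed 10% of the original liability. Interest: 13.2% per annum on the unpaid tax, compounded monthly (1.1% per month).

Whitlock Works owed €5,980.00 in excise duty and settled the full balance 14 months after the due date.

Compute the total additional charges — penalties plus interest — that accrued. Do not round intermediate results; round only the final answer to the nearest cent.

€1,587.75

Penalty (uncapped): 14 × 1% × €5,980.00 = €837.20; cap = 10% × €5,980.00 = €598.00 → penalty = €598.00
Interest: €5,980.00 × ((1 + 0.011)^14 − 1) = €5,980.00 × 0.1655105… = €989.7526…
Penalties + interest = €598.0000 + €989.7526… = €1,587.75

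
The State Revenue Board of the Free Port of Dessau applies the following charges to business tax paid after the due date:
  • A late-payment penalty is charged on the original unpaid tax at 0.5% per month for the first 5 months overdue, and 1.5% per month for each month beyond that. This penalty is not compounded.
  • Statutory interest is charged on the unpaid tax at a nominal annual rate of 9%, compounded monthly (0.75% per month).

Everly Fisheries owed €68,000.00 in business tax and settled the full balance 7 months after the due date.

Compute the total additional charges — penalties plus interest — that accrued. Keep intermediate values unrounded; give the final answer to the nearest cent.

€7,391.34

Penalty, months 1–5: 5 × 0.5% × €68,000.00 = €1,700.00
Penalty, months 6–7: 2 × 1.5% × €68,000.00 = €2,040.00
Interest: €68,000.00 × ((1 + 0.0075)^7 − 1) = €68,000.00 × 0.0536961… = €3,651.3366…
Penalties + interest = €3,740.0000 + €3,651.3366… = €7,391.34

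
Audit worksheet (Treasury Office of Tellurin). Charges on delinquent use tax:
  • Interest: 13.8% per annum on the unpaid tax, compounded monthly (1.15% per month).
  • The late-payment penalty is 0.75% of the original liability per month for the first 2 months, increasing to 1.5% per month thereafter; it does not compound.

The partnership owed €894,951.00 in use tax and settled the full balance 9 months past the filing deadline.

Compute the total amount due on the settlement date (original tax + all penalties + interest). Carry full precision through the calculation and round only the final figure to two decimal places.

Penalty, months 1–2: 2 × 0.75% × €894,951.00 = €13,424.27…
Penalty, months 3–9: 7 × 1.5% × €894,951.00 = €93,969.86…
Interest: €894,951.00 × ((1 + 0.0115)^9 − 1) = €894,951.00 × 0.1083910… = €97,004.6184…
Total = €894,951.00 + €107,394.1200 + €97,004.6184… = €1,099,349.74

€1,099,349.74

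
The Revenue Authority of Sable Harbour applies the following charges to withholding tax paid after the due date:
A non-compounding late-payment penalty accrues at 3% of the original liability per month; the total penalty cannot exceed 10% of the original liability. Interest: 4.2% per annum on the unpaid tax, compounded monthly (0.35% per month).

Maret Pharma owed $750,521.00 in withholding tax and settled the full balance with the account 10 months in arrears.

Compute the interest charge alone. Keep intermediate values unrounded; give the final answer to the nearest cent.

Interest: $750,521.00 × ((1 + 0.0035)^10 − 1) = $750,521.00 × 0.0355564… = $26,685.8449…

$26,685.84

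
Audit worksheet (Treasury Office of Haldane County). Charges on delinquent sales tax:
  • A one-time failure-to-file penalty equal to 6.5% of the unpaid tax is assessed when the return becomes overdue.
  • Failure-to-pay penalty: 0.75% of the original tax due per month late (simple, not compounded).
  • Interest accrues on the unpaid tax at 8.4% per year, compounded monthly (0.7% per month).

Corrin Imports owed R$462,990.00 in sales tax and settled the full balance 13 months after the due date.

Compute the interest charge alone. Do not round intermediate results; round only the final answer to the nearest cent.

R$43,947.86

Interest: R$462,990.00 × ((1 + 0.007)^13 − 1) = R$462,990.00 × 0.0949218… = R$43,947.8611…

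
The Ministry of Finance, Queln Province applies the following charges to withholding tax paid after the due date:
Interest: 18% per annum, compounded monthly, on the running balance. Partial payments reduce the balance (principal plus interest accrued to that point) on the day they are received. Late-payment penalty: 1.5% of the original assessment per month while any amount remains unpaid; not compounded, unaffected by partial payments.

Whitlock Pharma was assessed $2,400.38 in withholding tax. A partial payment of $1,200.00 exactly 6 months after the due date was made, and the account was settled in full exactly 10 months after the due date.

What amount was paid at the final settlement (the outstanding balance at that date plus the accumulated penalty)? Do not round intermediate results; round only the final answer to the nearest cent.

Monthly rate = 18% ÷ 12 = 1.5%
Balance at month 6: $2,400.3800 × (1 + 0.015)^6 = $2,624.6793…
After $1,200.00 payment: $2,624.6793… − $1,200.00 = $1,424.6793…
Balance at month 10: $1,424.6793… × (1 + 0.015)^4 = $1,512.1027…
Penalty: 10 × 1.5% × $2,400.38 = $360.06…
Final settlement = outstanding balance + penalty = $1,512.1027… + $360.06… = $1,872.16

$1,872.16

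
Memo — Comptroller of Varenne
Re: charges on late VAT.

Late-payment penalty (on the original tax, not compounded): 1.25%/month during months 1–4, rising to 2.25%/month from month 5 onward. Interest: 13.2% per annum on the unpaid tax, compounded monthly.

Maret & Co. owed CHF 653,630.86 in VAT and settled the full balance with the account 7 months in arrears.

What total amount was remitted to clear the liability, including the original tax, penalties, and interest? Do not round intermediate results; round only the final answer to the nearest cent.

Penalty, months 1–4: 4 × 1.25% × CHF 653,630.86 = CHF 32,681.54…
Penalty, months 5–7: 3 × 2.25% × CHF 653,630.86 = CHF 44,120.08…
Interest (13.2%/yr ÷ 12 = 1.1%/month): CHF 653,630.86 × ((1 + 0.011)^7 − 1) = CHF 52,021.2388…
Total = CHF 653,630.86 + CHF 76,801.6261… + CHF 52,021.2388… = CHF 782,453.72

CHF 782,453.72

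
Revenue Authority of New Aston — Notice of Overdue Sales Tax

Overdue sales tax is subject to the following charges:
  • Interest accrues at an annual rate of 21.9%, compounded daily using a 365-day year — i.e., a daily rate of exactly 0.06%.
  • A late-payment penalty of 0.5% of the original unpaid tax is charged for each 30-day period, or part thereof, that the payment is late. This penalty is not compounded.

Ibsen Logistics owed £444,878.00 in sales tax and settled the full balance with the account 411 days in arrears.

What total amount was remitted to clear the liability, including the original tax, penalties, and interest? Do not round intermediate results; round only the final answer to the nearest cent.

£600,395.12

Penalty periods: ⌈411/30⌉ = 14; penalty = 14 × 0.5% × £444,878.00 = £31,141.46
Interest: £444,878.00 × ((1 + 0.0006)^411 − 1) = £444,878.00 × 0.27957252… = £124,375.6614…
Total = £444,878.00 + £31,141.4600 + £124,375.6614… = £600,395.12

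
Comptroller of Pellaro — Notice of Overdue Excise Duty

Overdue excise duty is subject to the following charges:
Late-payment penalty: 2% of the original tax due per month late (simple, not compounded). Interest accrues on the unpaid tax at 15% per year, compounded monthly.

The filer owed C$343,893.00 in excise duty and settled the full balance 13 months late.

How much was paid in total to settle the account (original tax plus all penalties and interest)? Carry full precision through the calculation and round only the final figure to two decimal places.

C$493,577.23

Late-payment penalty = 2% × C$343,893.00 × 13 mo = C$89,412.18
Interest (15%/yr ÷ 12 = 1.25%/month): C$343,893.00 × ((1 + 0.0125)^13 − 1) = C$60,272.0453…
Total = C$343,893.00 + C$89,412.1800 + C$60,272.0453… = C$493,577.23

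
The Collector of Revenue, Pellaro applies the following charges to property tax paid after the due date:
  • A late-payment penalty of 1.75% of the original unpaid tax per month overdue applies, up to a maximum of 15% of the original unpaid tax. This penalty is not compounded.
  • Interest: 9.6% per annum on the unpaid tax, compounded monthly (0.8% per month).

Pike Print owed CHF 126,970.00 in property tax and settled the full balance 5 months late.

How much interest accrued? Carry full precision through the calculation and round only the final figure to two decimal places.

CHF 5,160.71

Interest: CHF 126,970.00 × ((1 + 0.008)^5 − 1) = CHF 126,970.00 × 0.0406451… = CHF 5,160.7135…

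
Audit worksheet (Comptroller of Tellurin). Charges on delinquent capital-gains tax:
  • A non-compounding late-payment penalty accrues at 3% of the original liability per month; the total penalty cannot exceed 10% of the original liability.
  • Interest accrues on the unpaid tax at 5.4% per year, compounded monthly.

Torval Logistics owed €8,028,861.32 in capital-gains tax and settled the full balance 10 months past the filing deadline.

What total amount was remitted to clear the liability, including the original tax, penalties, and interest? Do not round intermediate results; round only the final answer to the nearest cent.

Penalty (uncapped): 10 × 3% × €8,028,861.32 = €2,408,658.40…; cap = 10% × €8,028,861.32 = €802,886.13… → penalty = €802,886.13…
Interest (5.4%/yr ÷ 12 = 0.45%/month): €8,028,861.32 × ((1 + 0.0045)^10 − 1) = €368,703.5500…
Total = €8,028,861.32 + €802,886.1320 + €368,703.5500… = €9,200,451.00

€9,200,451.00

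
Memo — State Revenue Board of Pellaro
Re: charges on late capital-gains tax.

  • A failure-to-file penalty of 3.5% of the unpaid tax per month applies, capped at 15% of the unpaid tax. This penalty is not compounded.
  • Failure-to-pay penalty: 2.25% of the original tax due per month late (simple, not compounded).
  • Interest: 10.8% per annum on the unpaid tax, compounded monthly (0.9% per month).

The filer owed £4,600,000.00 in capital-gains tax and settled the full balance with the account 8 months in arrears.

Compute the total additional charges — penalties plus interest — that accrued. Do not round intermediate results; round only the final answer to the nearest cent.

£1,859,822.72

Failure-to-file: 8 × 3.5% × £4,600,000.00 = £1,288,000.00, capped at 15% × £4,600,000.00 = £690,000.00
Failure-to-pay penalty: 8 × 2.25% × £4,600,000.00 = £828,000.00
Interest: £4,600,000.00 × ((1 + 0.009)^8 − 1) = £4,600,000.00 × 0.0743093… = £341,822.7183…
Penalties + interest = £1,518,000.0000 + £341,822.7183… = £1,859,822.72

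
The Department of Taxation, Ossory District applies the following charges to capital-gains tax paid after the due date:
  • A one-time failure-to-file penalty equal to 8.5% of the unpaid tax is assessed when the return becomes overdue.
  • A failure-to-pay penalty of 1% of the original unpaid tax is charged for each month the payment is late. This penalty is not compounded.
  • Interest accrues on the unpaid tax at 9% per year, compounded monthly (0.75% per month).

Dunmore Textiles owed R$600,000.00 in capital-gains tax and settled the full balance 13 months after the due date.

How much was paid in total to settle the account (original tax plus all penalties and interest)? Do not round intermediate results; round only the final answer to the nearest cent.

R$790,206.27

Failure-to-file penalty: 8.5% × R$600,000.00 = R$51,000.00
Failure-to-pay penalty: 13 × 1% × R$600,000.00 = R$78,000.00
Interest: R$600,000.00 × ((1 + 0.0075)^13 − 1) = R$600,000.00 × 0.1020104… = R$61,206.2696…
Total = R$600,000.00 + R$129,000.0000 + R$61,206.2696… = R$790,206.27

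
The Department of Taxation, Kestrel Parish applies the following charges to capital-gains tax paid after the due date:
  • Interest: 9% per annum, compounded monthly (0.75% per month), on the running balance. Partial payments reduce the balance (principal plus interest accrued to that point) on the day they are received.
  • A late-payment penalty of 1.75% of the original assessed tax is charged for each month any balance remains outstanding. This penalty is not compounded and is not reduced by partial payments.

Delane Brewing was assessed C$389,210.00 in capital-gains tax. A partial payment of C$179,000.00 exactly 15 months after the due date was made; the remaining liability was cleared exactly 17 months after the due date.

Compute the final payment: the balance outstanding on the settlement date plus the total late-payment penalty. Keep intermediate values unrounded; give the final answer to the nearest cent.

C$376,021.28

Balance at month 15: C$389,210.0000 × (1 + 0.0075)^15 = C$435,371.3157…
After C$179,000.00 payment: C$435,371.3157… − C$179,000.00 = C$256,371.3157…
Balance at month 17: C$256,371.3157… × (1 + 0.0075)^2 = C$260,231.3063…
Penalty: 17 × 1.75% × C$389,210.00 = C$115,789.98…
Final settlement = outstanding balance + penalty = C$260,231.3063… + C$115,789.98… = C$376,021.28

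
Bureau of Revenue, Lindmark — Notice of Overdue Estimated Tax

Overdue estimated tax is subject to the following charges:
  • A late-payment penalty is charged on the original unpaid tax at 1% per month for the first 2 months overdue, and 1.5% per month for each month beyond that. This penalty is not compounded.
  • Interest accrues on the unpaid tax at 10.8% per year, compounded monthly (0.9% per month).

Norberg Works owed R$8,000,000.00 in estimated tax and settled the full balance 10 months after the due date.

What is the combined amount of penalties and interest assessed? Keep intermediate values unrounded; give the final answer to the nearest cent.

Penalty, months 1–2: 2 × 1% × R$8,000,000.00 = R$160,000.00
Penalty, months 3–10: 8 × 1.5% × R$8,000,000.00 = R$960,000.00
Interest: R$8,000,000.00 × ((1 + 0.009)^10 − 1) = R$8,000,000.00 × 0.0937339… = R$749,870.9824…
Penalties + interest = R$1,120,000.0000 + R$749,870.9824… = R$1,869,870.98

R$1,869,870.98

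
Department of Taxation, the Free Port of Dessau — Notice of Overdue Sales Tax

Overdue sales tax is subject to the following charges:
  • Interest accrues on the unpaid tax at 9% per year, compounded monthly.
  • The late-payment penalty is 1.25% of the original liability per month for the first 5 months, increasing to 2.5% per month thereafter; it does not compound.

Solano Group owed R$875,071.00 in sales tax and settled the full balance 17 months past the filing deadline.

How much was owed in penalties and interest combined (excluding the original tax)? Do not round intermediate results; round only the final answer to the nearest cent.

R$435,736.84

Penalty, months 1–5: 5 × 1.25% × R$875,071.00 = R$54,691.94…
Penalty, months 6–17: 12 × 2.5% × R$875,071.00 = R$262,521.30
Interest (9%/yr ÷ 12 = 0.75%/month): R$875,071.00 × ((1 + 0.0075)^17 − 1) = R$118,523.6018…
Penalties + interest = R$317,213.2375 + R$118,523.6018… = R$435,736.84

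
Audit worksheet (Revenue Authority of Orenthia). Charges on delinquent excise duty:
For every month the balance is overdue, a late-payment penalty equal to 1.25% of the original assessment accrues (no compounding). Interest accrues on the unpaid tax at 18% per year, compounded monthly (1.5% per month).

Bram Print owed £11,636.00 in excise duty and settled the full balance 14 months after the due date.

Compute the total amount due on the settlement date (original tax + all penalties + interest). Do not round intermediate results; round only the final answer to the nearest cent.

£16,369.01

Late-payment penalty: 14 × 1.25% × £11,636.00 = £2,036.30
Interest: £11,636.00 × ((1 + 0.015)^14 − 1) = £11,636.00 × 0.2317557… = £2,696.7097…
Total = £11,636.00 + £2,036.3000 + £2,696.7097… = £16,369.01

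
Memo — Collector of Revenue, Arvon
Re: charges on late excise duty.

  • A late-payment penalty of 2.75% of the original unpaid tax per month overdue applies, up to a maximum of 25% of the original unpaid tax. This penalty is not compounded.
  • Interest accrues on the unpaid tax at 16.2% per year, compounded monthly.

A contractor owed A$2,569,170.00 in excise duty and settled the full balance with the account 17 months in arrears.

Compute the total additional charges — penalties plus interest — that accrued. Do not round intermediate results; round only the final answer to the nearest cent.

Penalty (uncapped): 17 × 2.75% × A$2,569,170.00 = A$1,201,086.98…; cap = 25% × A$2,569,170.00 = A$642,292.50 → penalty = A$642,292.50
Interest (16.2%/yr ÷ 12 = 1.35%/month): A$2,569,170.00 × ((1 + 0.0135)^17 − 1) = A$657,812.7483…
Penalties + interest = A$642,292.5000 + A$657,812.7483… = A$1,300,105.25

A$1,300,105.25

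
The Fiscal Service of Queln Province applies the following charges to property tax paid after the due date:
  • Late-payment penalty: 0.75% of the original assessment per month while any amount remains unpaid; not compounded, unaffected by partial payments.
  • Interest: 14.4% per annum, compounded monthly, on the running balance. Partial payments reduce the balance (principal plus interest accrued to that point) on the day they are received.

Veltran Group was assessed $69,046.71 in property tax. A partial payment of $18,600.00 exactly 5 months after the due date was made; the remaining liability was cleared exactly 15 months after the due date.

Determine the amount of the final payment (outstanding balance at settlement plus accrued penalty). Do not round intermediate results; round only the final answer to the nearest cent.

$69,386.69

Monthly rate = 14.4% ÷ 12 = 1.2%
Balance at month 5: $69,046.7100 × (1 + 0.012)^5 = $73,290.1402…
After $18,600.00 payment: $73,290.1402… − $18,600.00 = $54,690.1402…
Balance at month 15: $54,690.1402… × (1 + 0.012)^10 = $61,618.9313…
Penalty: 15 × 0.75% × $69,046.71 = $7,767.75…
Final settlement = outstanding balance + penalty = $61,618.9313… + $7,767.75… = $69,386.69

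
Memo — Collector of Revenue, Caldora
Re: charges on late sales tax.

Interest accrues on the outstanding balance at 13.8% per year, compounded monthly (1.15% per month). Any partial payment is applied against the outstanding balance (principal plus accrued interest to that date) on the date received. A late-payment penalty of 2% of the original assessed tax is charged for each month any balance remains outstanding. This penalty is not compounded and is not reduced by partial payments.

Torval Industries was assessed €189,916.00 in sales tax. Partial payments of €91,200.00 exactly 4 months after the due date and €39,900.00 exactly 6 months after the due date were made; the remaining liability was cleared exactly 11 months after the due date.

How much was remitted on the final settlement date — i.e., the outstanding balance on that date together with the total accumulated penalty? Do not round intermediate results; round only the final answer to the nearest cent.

Balance at month 4: €189,916.0000 × (1 + 0.0115)^4 = €198,803.9930…
After €91,200.00 payment: €198,803.9930… − €91,200.00 = €107,603.9930…
Balance at month 6: €107,603.9930… × (1 + 0.0115)^2 = €110,093.1155…
After €39,900.00 payment: €110,093.1155… − €39,900.00 = €70,193.1155…
Balance at month 11: €70,193.1155… × (1 + 0.0115)^5 = €74,323.1237…
Penalty: 11 × 2% × €189,916.00 = €41,781.52
Final settlement = outstanding balance + penalty = €74,323.1237… + €41,781.52 = €116,104.64

€116,104.64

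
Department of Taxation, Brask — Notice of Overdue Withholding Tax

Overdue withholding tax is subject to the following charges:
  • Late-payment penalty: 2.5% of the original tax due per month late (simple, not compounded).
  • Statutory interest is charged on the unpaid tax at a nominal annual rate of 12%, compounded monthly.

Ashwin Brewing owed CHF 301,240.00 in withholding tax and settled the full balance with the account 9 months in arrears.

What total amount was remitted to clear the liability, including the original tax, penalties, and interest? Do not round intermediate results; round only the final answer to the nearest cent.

Late-payment penalty = 2.5% × CHF 301,240.00 × 9 mo = CHF 67,779.00
Interest (12%/yr ÷ 12 = 1%/month): CHF 301,240.00 × ((1 + 0.01)^9 − 1) = CHF 28,221.7515…
Total = CHF 301,240.00 + CHF 67,779.0000 + CHF 28,221.7515… = CHF 397,240.75

CHF 397,240.75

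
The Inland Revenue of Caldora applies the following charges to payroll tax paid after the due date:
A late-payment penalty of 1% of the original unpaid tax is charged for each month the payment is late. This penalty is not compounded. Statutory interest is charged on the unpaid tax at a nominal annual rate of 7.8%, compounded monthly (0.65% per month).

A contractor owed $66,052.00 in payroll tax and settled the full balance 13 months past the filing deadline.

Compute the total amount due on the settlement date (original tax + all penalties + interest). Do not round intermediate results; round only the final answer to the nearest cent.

Late-payment penalty = 1% × $66,052.00 × 13 mo = $8,586.76
Interest: $66,052.00 × ((1 + 0.0065)^13 − 1) = $66,052.00 × 0.0878753… = $5,804.3416…
Total = $66,052.00 + $8,586.7600 + $5,804.3416… = $80,443.10

$80,443.10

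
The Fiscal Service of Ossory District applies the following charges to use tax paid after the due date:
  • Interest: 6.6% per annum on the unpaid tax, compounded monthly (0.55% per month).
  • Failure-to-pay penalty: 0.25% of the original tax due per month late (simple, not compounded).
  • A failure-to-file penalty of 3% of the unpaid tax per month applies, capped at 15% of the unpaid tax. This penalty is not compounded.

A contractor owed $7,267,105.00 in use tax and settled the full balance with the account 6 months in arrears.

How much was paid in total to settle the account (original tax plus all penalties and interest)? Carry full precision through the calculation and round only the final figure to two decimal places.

$8,709,313.52

Failure-to-file: 6 × 3% × $7,267,105.00 = $1,308,078.90, capped at 15% × $7,267,105.00 = $1,090,065.75
Failure-to-pay penalty = 0.25% × $7,267,105.00 × 6 mo = $109,006.58…
Interest: $7,267,105.00 × ((1 + 0.0055)^6 − 1) = $7,267,105.00 × 0.0334571… = $243,136.1952…
Total = $7,267,105.00 + $1,199,072.3250 + $243,136.1952… = $8,709,313.52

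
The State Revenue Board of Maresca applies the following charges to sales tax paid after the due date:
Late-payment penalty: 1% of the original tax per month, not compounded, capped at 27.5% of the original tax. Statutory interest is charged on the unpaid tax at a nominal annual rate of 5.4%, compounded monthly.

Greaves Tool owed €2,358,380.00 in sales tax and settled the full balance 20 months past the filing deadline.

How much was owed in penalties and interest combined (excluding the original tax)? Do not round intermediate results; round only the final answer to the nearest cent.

€693,253.82

Penalty: 20 × 1% × €2,358,380.00 = €471,676.00 (below the 27.5% cap of €648,554.50)
Interest (5.4%/yr ÷ 12 = 0.45%/month): €2,358,380.00 × ((1 + 0.0045)^20 − 1) = €221,577.8152…
Penalties + interest = €471,676.0000 + €221,577.8152… = €693,253.82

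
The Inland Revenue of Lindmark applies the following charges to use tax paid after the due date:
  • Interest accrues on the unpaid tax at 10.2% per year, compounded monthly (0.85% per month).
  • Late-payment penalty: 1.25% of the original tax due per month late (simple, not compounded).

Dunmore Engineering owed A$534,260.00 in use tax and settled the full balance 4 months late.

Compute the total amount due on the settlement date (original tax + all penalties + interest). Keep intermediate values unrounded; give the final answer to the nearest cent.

A$579,370.76

Late-payment penalty: 4 × 1.25% × A$534,260.00 = A$26,713.00
Interest: A$534,260.00 × ((1 + 0.0085)^4 − 1) = A$534,260.00 × 0.0344360… = A$18,397.7569…
Total = A$534,260.00 + A$26,713.0000 + A$18,397.7569… = A$579,370.76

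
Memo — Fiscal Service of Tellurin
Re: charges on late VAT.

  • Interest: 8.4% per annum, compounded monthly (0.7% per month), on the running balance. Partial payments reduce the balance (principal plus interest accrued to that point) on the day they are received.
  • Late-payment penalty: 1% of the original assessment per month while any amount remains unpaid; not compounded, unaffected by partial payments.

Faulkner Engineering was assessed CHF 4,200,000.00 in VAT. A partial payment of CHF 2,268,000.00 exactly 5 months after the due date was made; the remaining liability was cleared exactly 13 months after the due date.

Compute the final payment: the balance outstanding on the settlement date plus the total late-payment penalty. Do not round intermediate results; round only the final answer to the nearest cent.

Balance at month 5: CHF 4,200,000.0000 × (1 + 0.007)^5 = CHF 4,349,072.4565…
After CHF 2,268,000.00 payment: CHF 4,349,072.4565… − CHF 2,268,000.00 = CHF 2,081,072.4565…
Balance at month 13: CHF 2,081,072.4565… × (1 + 0.007)^8 = CHF 2,200,508.0704…
Penalty: 13 × 1% × CHF 4,200,000.00 = CHF 546,000.00
Final settlement = outstanding balance + penalty = CHF 2,200,508.0704… + CHF 546,000.00 = CHF 2,746,508.07

CHF 2,746,508.07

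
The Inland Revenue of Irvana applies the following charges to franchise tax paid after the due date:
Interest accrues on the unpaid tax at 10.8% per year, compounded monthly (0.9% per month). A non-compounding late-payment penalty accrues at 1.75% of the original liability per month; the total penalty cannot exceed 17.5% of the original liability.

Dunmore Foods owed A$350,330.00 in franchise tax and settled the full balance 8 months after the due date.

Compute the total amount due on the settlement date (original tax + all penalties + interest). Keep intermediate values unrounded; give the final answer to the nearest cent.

A$425,408.97

Penalty: 8 × 1.75% × A$350,330.00 = A$49,046.20 (below the 17.5% cap of A$61,307.75)
Interest: A$350,330.00 × ((1 + 0.009)^8 − 1) = A$350,330.00 × 0.0743093… = A$26,032.7724…
Total = A$350,330.00 + A$49,046.2000 + A$26,032.7724… = A$425,408.97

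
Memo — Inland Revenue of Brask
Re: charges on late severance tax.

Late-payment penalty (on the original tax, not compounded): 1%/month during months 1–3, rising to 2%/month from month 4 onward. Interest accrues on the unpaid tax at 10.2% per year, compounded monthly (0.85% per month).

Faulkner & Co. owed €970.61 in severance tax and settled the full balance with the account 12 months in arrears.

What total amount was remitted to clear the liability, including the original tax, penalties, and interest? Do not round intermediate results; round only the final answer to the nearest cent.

Penalty, months 1–3: 3 × 1% × €970.61 = €29.12…
Penalty, months 4–12: 9 × 2% × €970.61 = €174.71…
Interest: €970.61 × ((1 + 0.0085)^12 − 1) = €970.61 × 0.1069062… = €103.7643…
Total = €970.61 + €203.8281 + €103.7643… = €1,278.20

€1,278.20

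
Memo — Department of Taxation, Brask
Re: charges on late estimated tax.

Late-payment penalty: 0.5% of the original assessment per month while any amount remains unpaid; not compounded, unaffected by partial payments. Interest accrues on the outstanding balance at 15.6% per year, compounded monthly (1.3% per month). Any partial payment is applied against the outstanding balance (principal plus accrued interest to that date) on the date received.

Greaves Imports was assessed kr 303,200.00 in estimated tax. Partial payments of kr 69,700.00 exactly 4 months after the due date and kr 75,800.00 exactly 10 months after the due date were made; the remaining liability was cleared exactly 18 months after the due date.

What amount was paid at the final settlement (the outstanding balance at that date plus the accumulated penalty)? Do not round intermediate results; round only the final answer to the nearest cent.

kr 242,281.23

Balance at month 4: kr 303,200.0000 × (1 + 0.013)^4 = kr 319,276.5180…
After kr 69,700.00 payment: kr 319,276.5180… − kr 69,700.00 = kr 249,576.5180…
Balance at month 10: kr 249,576.5180… × (1 + 0.013)^6 = kr 269,687.2367…
After kr 75,800.00 payment: kr 269,687.2367… − kr 75,800.00 = kr 193,887.2367…
Balance at month 18: kr 193,887.2367… × (1 + 0.013)^8 = kr 214,993.2298…
Penalty: 18 × 0.5% × kr 303,200.00 = kr 27,288.00
Final settlement = outstanding balance + penalty = kr 214,993.2298… + kr 27,288.00 = kr 242,281.23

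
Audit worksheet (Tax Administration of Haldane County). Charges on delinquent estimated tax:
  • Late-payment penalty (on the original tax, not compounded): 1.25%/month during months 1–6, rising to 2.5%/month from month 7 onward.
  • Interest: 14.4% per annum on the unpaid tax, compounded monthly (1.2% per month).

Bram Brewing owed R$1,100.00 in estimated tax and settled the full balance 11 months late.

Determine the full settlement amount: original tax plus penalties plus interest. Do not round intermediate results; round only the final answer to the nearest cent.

R$1,474.23

Penalty, months 1–6: 6 × 1.25% × R$1,100.00 = R$82.50
Penalty, months 7–11: 5 × 2.5% × R$1,100.00 = R$137.50
Interest: R$1,100.00 × ((1 + 0.012)^11 − 1) = R$1,100.00 × 0.1402121… = R$154.2333…
Total = R$1,100.00 + R$220.0000 + R$154.2333… = R$1,474.23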